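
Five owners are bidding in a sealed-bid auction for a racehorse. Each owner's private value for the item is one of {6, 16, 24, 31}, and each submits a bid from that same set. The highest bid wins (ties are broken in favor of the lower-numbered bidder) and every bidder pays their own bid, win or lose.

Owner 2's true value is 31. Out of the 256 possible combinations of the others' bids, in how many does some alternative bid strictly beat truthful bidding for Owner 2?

Others bid (6, 6, 6, 6): truth gives 0; bid 16 gives 15 > 0. Violating.
Others bid (6, 6, 6, 16): truth gives 0; bid 16 gives 15 > 0. Violating.
Others bid (6, 6, 6, 24): truth gives 0; bid 24 gives 7 > 0. Violating.
Others bid (6, 6, 16, 6): truth gives 0; bid 16 gives 15 > 0. Violating.
Others bid (6, 6, 6, 31): truth gives 0; no alternative beats it.
Others bid (6, 6, 16, 31): truth gives 0; no alternative beats it.
(Checking all 256 profiles: 118 have a profitable deviation, 138 do not.)

118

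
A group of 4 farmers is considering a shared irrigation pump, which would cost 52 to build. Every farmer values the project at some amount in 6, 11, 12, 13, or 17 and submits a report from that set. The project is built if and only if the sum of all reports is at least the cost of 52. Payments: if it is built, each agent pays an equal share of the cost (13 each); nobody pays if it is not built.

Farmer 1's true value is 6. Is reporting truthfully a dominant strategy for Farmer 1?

Check each profile of the others' reports and compare truth against every alternative report.
Others report (11, 13, 17): truth gives 0, best alternative gives -7.
Others report (11, 17, 13): truth gives 0, best alternative gives -7.
Others report (11, 17, 17): truth gives 0, best alternative gives -7.
Others report (12, 12, 17): truth gives 0, best alternative gives -7.
Others report (12, 13, 17): truth gives 0, best alternative gives -7.
Others report (12, 17, 12): truth gives 0, best alternative gives -7.
(Remaining 119 profiles checked similarly; truth is weakly best in each.)
In every case the truthful report is at least as good as any alternative, so it is a dominant strategy.

Yes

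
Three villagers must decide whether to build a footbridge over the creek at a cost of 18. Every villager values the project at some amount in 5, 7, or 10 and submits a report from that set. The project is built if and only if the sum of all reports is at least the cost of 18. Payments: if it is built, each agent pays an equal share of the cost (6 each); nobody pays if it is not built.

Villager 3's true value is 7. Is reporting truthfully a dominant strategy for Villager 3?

Consider the case where Villager 1 reports 5 and Villager 2 reports 5.
Truthful report 7: project not built, utility 0.
Report 10 instead: project built, pays 6, utility 7 - 6 = 1.
Since 1 > 0, reporting 10 is strictly better here, so truthful reporting is not dominant.

No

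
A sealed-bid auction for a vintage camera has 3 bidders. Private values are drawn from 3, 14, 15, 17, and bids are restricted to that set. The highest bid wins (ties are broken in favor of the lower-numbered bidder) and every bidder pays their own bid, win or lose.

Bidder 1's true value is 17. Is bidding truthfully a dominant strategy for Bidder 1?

No

Consider the case where Bidder 2 bids 3 and Bidder 3 bids 3.
Truthful bid 17: wins, pays 17, utility 17 - 17 = 0.
Bid 3 instead: wins, pays 3, utility 17 - 3 = 14.
Since 14 > 0, bidding 3 is strictly better here, so truthful bidding is not dominant.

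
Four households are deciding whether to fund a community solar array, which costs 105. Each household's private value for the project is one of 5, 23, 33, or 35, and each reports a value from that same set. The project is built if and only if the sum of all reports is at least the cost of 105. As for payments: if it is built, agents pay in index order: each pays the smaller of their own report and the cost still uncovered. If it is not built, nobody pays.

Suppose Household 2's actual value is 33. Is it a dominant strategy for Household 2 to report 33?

Consider the case where Household 1 reports 23, Household 3 reports 33 and Household 4 reports 33.
Truthful report 33: project built, pays 33, utility 33 - 33 = 0.
Report 23 instead: project built, pays 23, utility 33 - 23 = 10.
Since 10 > 0, reporting 23 is strictly better here, so truthful reporting is not dominant.

No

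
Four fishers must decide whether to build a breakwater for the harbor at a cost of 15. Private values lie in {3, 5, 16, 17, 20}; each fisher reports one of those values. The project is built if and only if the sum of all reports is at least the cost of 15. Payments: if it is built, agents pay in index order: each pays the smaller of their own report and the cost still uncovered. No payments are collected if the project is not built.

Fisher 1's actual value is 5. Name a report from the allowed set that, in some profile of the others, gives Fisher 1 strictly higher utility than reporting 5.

3

Suppose Fisher 2 reports 3, Fisher 3 reports 3 and Fisher 4 reports 16.
Report 5: project built, pays 5, utility 5 - 5 = 0.
Report 3: project built, pays 3, utility 5 - 3 = 2.
So reporting 3 beats truth here (2 > 0).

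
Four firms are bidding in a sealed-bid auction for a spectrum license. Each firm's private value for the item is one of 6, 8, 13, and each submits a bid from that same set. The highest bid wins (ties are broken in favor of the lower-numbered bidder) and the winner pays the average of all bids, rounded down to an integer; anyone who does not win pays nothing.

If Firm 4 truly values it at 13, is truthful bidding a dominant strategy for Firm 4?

No

Consider the case where Firm 1 bids 6, Firm 2 bids 6 and Firm 3 bids 6.
Truthful bid 13: wins, pays 7, utility 13 - 7 = 6.
Bid 8 instead: wins, pays 6, utility 13 - 6 = 7.
Since 7 > 6, bidding 8 is strictly better here, so truthful bidding is not dominant.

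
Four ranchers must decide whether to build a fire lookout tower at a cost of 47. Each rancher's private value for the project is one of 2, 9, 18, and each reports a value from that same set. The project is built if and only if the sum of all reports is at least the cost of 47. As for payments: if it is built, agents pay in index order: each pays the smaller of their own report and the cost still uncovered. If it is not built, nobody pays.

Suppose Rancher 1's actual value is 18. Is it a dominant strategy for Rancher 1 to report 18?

Consider the case where Rancher 2 reports 2, Rancher 3 reports 18 and Rancher 4 reports 18.
Truthful report 18: project built, pays 18, utility 18 - 18 = 0.
Report 9 instead: project built, pays 9, utility 18 - 9 = 9.
Since 9 > 0, reporting 9 is strictly better here, so truthful reporting is not dominant.

No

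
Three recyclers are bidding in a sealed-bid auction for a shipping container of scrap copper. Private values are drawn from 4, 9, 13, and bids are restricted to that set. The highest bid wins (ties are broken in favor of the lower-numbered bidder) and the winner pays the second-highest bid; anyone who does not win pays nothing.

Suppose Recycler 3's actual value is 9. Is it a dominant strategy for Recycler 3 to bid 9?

Yes

Check each profile of the others' bids and compare truth against every alternative bid.
Others bid (4, 4): truth gives 5, best alternative gives 5.
Others bid (4, 9): truth gives 0, best alternative gives 0.
Others bid (4, 13): truth gives 0, best alternative gives 0.
Others bid (9, 4): truth gives 0, best alternative gives 0.
Others bid (9, 9): truth gives 0, best alternative gives 0.
Others bid (9, 13): truth gives 0, best alternative gives 0.
(Remaining 3 profiles checked similarly; truth is weakly best in each.)
In every case the truthful bid is at least as good as any alternative, so it is a dominant strategy.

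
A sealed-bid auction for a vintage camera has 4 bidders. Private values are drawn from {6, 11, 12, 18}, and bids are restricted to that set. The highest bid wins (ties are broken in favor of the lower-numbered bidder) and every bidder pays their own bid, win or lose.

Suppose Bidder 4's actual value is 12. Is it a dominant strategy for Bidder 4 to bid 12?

No

Consider the case where Bidder 1 bids 6, Bidder 2 bids 6 and Bidder 3 bids 6.
Truthful bid 12: wins, pays 12, utility 12 - 12 = 0.
Bid 11 instead: wins, pays 11, utility 12 - 11 = 1.
Since 1 > 0, bidding 11 is strictly better here, so truthful bidding is not dominant.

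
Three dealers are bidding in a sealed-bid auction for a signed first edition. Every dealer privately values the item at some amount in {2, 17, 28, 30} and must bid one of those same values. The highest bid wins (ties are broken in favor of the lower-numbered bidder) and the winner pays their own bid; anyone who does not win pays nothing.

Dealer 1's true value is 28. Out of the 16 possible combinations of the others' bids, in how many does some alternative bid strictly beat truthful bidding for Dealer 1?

4

Others bid (2, 2): truth gives 0; bid 2 gives 26 > 0. Violating.
Others bid (2, 17): truth gives 0; bid 17 gives 11 > 0. Violating.
Others bid (17, 2): truth gives 0; bid 17 gives 11 > 0. Violating.
Others bid (17, 17): truth gives 0; bid 17 gives 11 > 0. Violating.
Others bid (2, 28): truth gives 0; no alternative beats it.
Others bid (2, 30): truth gives 0; no alternative beats it.
(Checking all 16 profiles: 4 have a profitable deviation, 12 do not.)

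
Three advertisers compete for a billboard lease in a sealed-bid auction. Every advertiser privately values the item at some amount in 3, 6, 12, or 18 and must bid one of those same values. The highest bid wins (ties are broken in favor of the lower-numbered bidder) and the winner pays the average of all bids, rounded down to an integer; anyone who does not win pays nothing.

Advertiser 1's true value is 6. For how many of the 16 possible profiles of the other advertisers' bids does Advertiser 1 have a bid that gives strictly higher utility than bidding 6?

1

Others bid (3, 3): truth gives 2; bid 3 gives 3 > 2. Violating.
Others bid (3, 6): truth gives 1; no alternative beats it.
Others bid (3, 12): truth gives 0; no alternative beats it.
(Checking all 16 profiles: 1 has a profitable deviation, 15 do not.)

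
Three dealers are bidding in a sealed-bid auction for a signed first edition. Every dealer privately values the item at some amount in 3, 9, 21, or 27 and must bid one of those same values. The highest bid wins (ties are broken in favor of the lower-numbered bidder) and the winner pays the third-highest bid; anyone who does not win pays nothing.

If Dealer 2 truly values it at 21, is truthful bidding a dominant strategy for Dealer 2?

No

Consider the case where Dealer 1 bids 3 and Dealer 3 bids 27.
Truthful bid 21: loses, pays 0, utility 0.
Bid 27 instead: wins, pays 3, utility 21 - 3 = 18.
Since 18 > 0, bidding 27 is strictly better here, so truthful bidding is not dominant.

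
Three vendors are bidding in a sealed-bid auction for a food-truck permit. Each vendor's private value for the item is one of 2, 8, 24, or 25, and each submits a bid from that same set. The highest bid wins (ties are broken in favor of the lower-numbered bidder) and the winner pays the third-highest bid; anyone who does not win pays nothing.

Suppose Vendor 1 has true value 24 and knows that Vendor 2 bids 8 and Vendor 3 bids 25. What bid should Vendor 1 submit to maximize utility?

Bid 2: loses, pays 0, utility 0.
Bid 8: loses, pays 0, utility 0.
Bid 24: loses, pays 0, utility 0.
Bid 25: wins, pays 8, utility 24 - 8 = 16.
The best choice is 25 with utility 16.

25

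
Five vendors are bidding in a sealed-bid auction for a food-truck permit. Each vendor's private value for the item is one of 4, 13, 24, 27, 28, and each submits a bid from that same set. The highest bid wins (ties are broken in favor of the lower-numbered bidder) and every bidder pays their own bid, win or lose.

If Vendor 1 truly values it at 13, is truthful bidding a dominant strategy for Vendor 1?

Consider the case where Vendor 2 bids 4, Vendor 3 bids 4, Vendor 4 bids 4 and Vendor 5 bids 4.
Truthful bid 13: wins, pays 13, utility 13 - 13 = 0.
Bid 4 instead: wins, pays 4, utility 13 - 4 = 9.
Since 9 > 0, bidding 4 is strictly better here, so truthful bidding is not dominant.

No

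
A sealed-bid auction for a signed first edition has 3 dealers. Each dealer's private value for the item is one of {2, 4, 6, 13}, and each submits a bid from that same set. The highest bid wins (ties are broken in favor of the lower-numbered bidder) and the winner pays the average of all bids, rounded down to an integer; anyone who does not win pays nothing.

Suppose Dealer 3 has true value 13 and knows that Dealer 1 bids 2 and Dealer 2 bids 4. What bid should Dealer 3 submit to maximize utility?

6

Bid 2: loses, pays 0, utility 0.
Bid 4: loses, pays 0, utility 0.
Bid 6: wins, pays 4, utility 13 - 4 = 9.
Bid 13: wins, pays 6, utility 13 - 6 = 7.
The best choice is 6 with utility 9.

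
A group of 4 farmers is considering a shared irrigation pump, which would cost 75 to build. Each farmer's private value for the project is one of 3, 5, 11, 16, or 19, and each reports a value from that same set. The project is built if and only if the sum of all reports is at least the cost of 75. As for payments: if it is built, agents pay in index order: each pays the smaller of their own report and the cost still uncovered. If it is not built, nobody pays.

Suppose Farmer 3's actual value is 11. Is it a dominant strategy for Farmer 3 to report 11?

Yes

Check each profile of the others' reports and compare truth against every alternative report.
Others report (3, 3, 3): truth gives 0, best alternative gives 0.
Others report (3, 3, 5): truth gives 0, best alternative gives 0.
Others report (3, 3, 11): truth gives 0, best alternative gives 0.
Others report (3, 3, 16): truth gives 0, best alternative gives 0.
Others report (3, 3, 19): truth gives 0, best alternative gives 0.
Others report (3, 5, 3): truth gives 0, best alternative gives 0.
(Remaining 119 profiles checked similarly; truth is weakly best in each.)
In every case the truthful report is at least as good as any alternative, so it is a dominant strategy.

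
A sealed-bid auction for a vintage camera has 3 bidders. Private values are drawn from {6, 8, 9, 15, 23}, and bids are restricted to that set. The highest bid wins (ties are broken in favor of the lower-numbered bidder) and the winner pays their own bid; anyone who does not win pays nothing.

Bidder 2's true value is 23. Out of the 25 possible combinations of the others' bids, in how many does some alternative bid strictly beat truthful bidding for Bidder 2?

Others bid (6, 6): truth gives 0; bid 8 gives 15 > 0. Violating.
Others bid (6, 8): truth gives 0; bid 8 gives 15 > 0. Violating.
Others bid (6, 9): truth gives 0; bid 9 gives 14 > 0. Violating.
Others bid (6, 15): truth gives 0; bid 15 gives 8 > 0. Violating.
Others bid (6, 23): truth gives 0; no alternative beats it.
Others bid (8, 23): truth gives 0; no alternative beats it.
(Checking all 25 profiles: 12 have a profitable deviation, 13 do not.)

12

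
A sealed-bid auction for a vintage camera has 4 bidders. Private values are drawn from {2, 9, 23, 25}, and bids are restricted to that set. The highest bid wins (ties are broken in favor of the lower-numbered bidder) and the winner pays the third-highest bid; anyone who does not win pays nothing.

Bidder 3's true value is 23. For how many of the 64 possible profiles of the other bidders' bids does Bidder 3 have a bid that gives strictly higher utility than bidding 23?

Others bid (2, 2, 25): truth gives 0; bid 25 gives 21 > 0. Violating.
Others bid (2, 9, 25): truth gives 0; bid 25 gives 14 > 0. Violating.
Others bid (2, 23, 2): truth gives 0; bid 25 gives 21 > 0. Violating.
Others bid (2, 23, 9): truth gives 0; bid 25 gives 14 > 0. Violating.
Others bid (2, 2, 2): truth gives 21; no alternative beats it.
Others bid (2, 2, 9): truth gives 21; no alternative beats it.
(Checking all 64 profiles: 12 have a profitable deviation, 52 do not.)

12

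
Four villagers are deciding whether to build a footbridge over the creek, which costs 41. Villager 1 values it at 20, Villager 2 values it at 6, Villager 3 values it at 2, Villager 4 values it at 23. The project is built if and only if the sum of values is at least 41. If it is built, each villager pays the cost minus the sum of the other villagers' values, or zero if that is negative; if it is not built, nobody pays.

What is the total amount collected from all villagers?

Total value 51 ≥ cost 41, so it is built.
Villager 1: others sum to 31; max(0, 41 - 31) = 10.
Villager 2: others sum to 45; max(0, 41 - 45) = 0.
Villager 3: others sum to 49; max(0, 41 - 49) = 0.
Villager 4: others sum to 28; max(0, 41 - 28) = 13.
Total collected = 10 + 0 + 0 + 13 = 23.

23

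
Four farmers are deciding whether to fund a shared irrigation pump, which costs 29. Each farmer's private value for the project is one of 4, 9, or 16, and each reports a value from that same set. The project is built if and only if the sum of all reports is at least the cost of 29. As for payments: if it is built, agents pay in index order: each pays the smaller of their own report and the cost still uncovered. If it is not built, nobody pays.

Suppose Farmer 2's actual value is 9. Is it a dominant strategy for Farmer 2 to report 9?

Consider the case where Farmer 1 reports 4, Farmer 3 reports 9 and Farmer 4 reports 16.
Truthful report 9: project built, pays 9, utility 9 - 9 = 0.
Report 4 instead: project built, pays 4, utility 9 - 4 = 5.
Since 5 > 0, reporting 4 is strictly better here, so truthful reporting is not dominant.

No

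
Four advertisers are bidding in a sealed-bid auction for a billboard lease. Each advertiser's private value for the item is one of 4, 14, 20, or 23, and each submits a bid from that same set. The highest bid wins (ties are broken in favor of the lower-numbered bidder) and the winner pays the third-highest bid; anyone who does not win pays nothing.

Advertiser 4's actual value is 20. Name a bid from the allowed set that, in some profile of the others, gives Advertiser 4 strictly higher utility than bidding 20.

Suppose Advertiser 1 bids 4, Advertiser 2 bids 4 and Advertiser 3 bids 20.
Bid 20: loses, pays 0, utility 0.
Bid 23: wins, pays 4, utility 20 - 4 = 16.
So bidding 23 beats truth here (16 > 0).

23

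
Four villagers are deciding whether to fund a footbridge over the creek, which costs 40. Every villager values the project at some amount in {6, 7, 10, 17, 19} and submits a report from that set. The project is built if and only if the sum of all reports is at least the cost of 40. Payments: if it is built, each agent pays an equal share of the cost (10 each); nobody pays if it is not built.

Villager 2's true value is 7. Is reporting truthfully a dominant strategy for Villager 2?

Consider the case where Villager 1 reports 6, Villager 3 reports 10 and Villager 4 reports 17.
Truthful report 7: project built, pays 10, utility 7 - 10 = -3.
Report 6 instead: project not built, utility 0.
Since 0 > -3, reporting 6 is strictly better here, so truthful reporting is not dominant.

No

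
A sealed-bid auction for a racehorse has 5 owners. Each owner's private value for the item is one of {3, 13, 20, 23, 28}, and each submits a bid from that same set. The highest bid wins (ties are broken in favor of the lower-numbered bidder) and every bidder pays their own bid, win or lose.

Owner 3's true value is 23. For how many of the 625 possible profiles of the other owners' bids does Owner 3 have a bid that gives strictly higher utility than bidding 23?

517

Others bid (3, 3, 3, 3): truth gives 0; bid 13 gives 10 > 0. Violating.
Others bid (3, 3, 3, 13): truth gives 0; bid 13 gives 10 > 0. Violating.
Others bid (3, 3, 3, 20): truth gives 0; bid 20 gives 3 > 0. Violating.
Others bid (3, 3, 3, 28): truth gives -23; bid 3 gives -3 > -23. Violating.
Others bid (3, 3, 3, 23): truth gives 0; no alternative beats it.
Others bid (3, 3, 13, 23): truth gives 0; no alternative beats it.
(Checking all 625 profiles: 517 have a profitable deviation, 108 do not.)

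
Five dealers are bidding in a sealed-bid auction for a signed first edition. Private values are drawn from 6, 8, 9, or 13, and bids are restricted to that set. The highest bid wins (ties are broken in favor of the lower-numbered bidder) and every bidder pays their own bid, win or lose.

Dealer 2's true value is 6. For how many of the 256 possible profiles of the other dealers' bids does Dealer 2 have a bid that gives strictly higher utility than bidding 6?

54

Others bid (6, 6, 6, 6): truth gives -6; bid 8 gives -2 > -6. Violating.
Others bid (6, 6, 6, 8): truth gives -6; bid 8 gives -2 > -6. Violating.
Others bid (6, 6, 6, 9): truth gives -6; bid 9 gives -3 > -6. Violating.
Others bid (6, 6, 8, 6): truth gives -6; bid 8 gives -2 > -6. Violating.
Others bid (6, 6, 6, 13): truth gives -6; no alternative beats it.
Others bid (6, 6, 8, 13): truth gives -6; no alternative beats it.
(Checking all 256 profiles: 54 have a profitable deviation, 202 do not.)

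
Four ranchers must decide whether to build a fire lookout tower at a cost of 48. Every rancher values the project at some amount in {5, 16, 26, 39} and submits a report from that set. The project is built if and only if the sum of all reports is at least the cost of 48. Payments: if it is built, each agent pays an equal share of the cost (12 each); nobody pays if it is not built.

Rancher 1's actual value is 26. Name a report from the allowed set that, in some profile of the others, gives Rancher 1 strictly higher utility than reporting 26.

Suppose Rancher 2 reports 5, Rancher 3 reports 5 and Rancher 4 reports 5.
Report 26: project not built, utility 0.
Report 39: project built, pays 12, utility 26 - 12 = 14.
So reporting 39 beats truth here (14 > 0).

39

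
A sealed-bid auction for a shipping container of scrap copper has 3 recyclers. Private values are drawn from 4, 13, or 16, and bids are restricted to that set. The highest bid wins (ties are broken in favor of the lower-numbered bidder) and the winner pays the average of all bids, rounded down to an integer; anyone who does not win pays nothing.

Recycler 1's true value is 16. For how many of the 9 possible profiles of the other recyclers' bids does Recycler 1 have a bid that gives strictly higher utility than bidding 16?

Others bid (4, 4): truth gives 8; bid 4 gives 12 > 8. Violating.
Others bid (4, 13): truth gives 5; bid 13 gives 6 > 5. Violating.
Others bid (13, 4): truth gives 5; bid 13 gives 6 > 5. Violating.
Others bid (13, 13): truth gives 2; bid 13 gives 3 > 2. Violating.
Others bid (4, 16): truth gives 4; no alternative beats it.
Others bid (13, 16): truth gives 1; no alternative beats it.
(Checking all 9 profiles: 4 have a profitable deviation, 5 do not.)

4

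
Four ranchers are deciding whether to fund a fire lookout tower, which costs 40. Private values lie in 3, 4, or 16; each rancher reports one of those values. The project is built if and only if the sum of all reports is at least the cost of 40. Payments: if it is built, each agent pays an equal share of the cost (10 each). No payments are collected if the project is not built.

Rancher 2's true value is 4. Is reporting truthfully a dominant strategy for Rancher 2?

No

Consider the case where Rancher 1 reports 4, Rancher 3 reports 16 and Rancher 4 reports 16.
Truthful report 4: project built, pays 10, utility 4 - 10 = -6.
Report 3 instead: project not built, utility 0.
Since 0 > -6, reporting 3 is strictly better here, so truthful reporting is not dominant.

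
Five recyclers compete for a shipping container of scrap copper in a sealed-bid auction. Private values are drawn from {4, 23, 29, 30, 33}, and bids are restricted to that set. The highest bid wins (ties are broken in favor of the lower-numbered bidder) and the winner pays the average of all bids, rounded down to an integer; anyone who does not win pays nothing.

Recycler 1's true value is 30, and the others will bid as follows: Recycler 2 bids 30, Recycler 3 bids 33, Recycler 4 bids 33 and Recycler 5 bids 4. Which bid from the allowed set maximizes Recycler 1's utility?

Bid 4: loses, pays 0, utility 0.
Bid 23: loses, pays 0, utility 0.
Bid 29: loses, pays 0, utility 0.
Bid 30: loses, pays 0, utility 0.
Bid 33: wins, pays 26, utility 30 - 26 = 4.
The best choice is 33 with utility 4.

33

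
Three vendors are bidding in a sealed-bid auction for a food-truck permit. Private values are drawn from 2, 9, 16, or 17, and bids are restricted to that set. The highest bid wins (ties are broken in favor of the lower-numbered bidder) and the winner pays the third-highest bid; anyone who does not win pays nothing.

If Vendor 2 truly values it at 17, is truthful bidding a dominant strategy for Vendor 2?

Yes

Check each profile of the others' bids and compare truth against every alternative bid.
Others bid (2, 17): truth gives 15, best alternative gives 0.
Others bid (16, 2): truth gives 15, best alternative gives 0.
Others bid (9, 17): truth gives 8, best alternative gives 0.
Others bid (16, 9): truth gives 8, best alternative gives 0.
Others bid (16, 16): truth gives 1, best alternative gives 0.
Others bid (16, 17): truth gives 1, best alternative gives 0.
(Remaining 10 profiles checked similarly; truth is weakly best in each.)
In every case the truthful bid is at least as good as any alternative, so it is a dominant strategy.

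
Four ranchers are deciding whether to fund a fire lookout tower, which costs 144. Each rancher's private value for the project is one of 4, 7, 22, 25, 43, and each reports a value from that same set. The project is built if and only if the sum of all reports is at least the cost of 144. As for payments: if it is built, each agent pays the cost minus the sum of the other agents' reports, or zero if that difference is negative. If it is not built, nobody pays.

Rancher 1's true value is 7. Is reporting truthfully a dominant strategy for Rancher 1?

Check each profile of the others' reports and compare truth against every alternative report.
Others report (4, 4, 4): truth gives 0, best alternative gives 0.
Others report (4, 4, 7): truth gives 0, best alternative gives 0.
Others report (4, 4, 22): truth gives 0, best alternative gives 0.
Others report (4, 4, 25): truth gives 0, best alternative gives 0.
Others report (4, 4, 43): truth gives 0, best alternative gives 0.
Others report (4, 7, 4): truth gives 0, best alternative gives 0.
(Remaining 119 profiles checked similarly; truth is weakly best in each.)
In every case the truthful report is at least as good as any alternative, so it is a dominant strategy.

Yes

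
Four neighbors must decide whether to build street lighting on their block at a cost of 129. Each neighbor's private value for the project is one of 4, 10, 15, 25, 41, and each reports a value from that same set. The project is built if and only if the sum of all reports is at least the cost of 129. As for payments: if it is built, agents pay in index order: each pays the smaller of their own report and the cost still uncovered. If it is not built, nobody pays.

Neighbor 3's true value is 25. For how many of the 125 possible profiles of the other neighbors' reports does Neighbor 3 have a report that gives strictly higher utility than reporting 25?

1

Others report (41, 41, 41): truth gives 0; report 10 gives 15 > 0. Violating.
Others report (4, 4, 4): truth gives 0; no alternative beats it.
Others report (4, 4, 10): truth gives 0; no alternative beats it.
(Checking all 125 profiles: 1 has a profitable deviation, 124 do not.)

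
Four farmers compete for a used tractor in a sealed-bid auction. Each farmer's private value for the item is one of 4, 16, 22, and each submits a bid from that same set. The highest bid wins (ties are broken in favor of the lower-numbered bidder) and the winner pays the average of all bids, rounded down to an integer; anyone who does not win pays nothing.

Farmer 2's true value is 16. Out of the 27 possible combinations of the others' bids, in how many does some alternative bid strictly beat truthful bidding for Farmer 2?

5

Others bid (4, 4, 22): truth gives 0; bid 22 gives 3 > 0. Violating.
Others bid (4, 22, 4): truth gives 0; bid 22 gives 3 > 0. Violating.
Others bid (16, 4, 4): truth gives 0; bid 22 gives 5 > 0. Violating.
Others bid (16, 4, 16): truth gives 0; bid 22 gives 2 > 0. Violating.
Others bid (4, 4, 4): truth gives 9; no alternative beats it.
Others bid (4, 4, 16): truth gives 6; no alternative beats it.
(Checking all 27 profiles: 5 have a profitable deviation, 22 do not.)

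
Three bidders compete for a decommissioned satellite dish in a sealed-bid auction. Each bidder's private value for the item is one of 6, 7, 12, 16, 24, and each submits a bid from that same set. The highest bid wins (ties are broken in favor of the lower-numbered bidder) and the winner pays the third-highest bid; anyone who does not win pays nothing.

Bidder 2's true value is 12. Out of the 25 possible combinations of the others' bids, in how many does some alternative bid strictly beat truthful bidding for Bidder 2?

8

Others bid (6, 16): truth gives 0; bid 16 gives 6 > 0. Violating.
Others bid (6, 24): truth gives 0; bid 24 gives 6 > 0. Violating.
Others bid (7, 16): truth gives 0; bid 16 gives 5 > 0. Violating.
Others bid (7, 24): truth gives 0; bid 24 gives 5 > 0. Violating.
Others bid (6, 6): truth gives 6; no alternative beats it.
Others bid (6, 7): truth gives 6; no alternative beats it.
(Checking all 25 profiles: 8 have a profitable deviation, 17 do not.)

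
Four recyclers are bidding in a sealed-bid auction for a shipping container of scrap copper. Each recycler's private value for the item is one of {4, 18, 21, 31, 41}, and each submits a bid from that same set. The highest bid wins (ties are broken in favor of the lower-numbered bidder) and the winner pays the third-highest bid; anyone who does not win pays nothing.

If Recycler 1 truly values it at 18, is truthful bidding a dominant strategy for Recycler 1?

Consider the case where Recycler 2 bids 4, Recycler 3 bids 4 and Recycler 4 bids 21.
Truthful bid 18: loses, pays 0, utility 0.
Bid 21 instead: wins, pays 4, utility 18 - 4 = 14.
Since 14 > 0, bidding 21 is strictly better here, so truthful bidding is not dominant.

No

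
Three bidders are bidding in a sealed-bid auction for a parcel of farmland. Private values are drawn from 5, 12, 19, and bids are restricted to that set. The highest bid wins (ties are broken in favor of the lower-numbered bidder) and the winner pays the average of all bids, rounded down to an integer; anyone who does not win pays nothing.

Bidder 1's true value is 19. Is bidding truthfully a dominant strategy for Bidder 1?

No

Consider the case where Bidder 2 bids 5 and Bidder 3 bids 5.
Truthful bid 19: wins, pays 9, utility 19 - 9 = 10.
Bid 5 instead: wins, pays 5, utility 19 - 5 = 14.
Since 14 > 10, bidding 5 is strictly better here, so truthful bidding is not dominant.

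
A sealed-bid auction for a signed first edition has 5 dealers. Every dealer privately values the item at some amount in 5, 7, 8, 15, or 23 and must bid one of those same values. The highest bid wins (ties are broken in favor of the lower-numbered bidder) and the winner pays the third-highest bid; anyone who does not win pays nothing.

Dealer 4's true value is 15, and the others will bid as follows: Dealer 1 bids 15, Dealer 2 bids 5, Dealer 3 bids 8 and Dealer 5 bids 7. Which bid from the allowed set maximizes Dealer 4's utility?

23

Bid 5: loses, pays 0, utility 0.
Bid 7: loses, pays 0, utility 0.
Bid 8: loses, pays 0, utility 0.
Bid 15: loses, pays 0, utility 0.
Bid 23: wins, pays 8, utility 15 - 8 = 7.
The best choice is 23 with utility 7.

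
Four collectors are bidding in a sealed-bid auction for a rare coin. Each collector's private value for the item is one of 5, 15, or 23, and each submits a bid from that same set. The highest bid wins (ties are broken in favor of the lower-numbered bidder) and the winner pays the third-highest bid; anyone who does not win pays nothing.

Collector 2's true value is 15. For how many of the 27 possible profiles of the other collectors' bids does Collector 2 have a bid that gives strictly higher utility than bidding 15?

3

Others bid (5, 5, 23): truth gives 0; bid 23 gives 10 > 0. Violating.
Others bid (5, 23, 5): truth gives 0; bid 23 gives 10 > 0. Violating.
Others bid (15, 5, 5): truth gives 0; bid 23 gives 10 > 0. Violating.
Others bid (5, 5, 5): truth gives 10; no alternative beats it.
Others bid (5, 5, 15): truth gives 10; no alternative beats it.
(Checking all 27 profiles: 3 have a profitable deviation, 24 do not.)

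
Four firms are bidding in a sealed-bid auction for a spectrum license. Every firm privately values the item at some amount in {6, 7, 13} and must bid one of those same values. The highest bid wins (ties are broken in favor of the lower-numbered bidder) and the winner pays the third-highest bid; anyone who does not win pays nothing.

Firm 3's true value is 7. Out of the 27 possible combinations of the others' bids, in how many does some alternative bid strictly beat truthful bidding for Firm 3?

3

Others bid (6, 6, 13): truth gives 0; bid 13 gives 1 > 0. Violating.
Others bid (6, 7, 6): truth gives 0; bid 13 gives 1 > 0. Violating.
Others bid (7, 6, 6): truth gives 0; bid 13 gives 1 > 0. Violating.
Others bid (6, 6, 6): truth gives 1; no alternative beats it.
Others bid (6, 6, 7): truth gives 1; no alternative beats it.
(Checking all 27 profiles: 3 have a profitable deviation, 24 do not.)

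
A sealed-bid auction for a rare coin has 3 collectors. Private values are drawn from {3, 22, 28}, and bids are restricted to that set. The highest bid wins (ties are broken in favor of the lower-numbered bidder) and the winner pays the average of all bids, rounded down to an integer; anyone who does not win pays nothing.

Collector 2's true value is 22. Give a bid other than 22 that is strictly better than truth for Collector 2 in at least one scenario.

28

Suppose Collector 1 bids 3 and Collector 3 bids 28.
Bid 22: loses, pays 0, utility 0.
Bid 28: wins, pays 19, utility 22 - 19 = 3.
So bidding 28 beats truth here (3 > 0).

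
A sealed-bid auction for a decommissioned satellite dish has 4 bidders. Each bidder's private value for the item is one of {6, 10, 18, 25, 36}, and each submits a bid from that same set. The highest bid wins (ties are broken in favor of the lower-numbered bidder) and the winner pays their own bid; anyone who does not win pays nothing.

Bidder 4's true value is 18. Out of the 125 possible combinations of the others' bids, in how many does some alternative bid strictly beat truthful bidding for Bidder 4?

Others bid (6, 6, 6): truth gives 0; bid 10 gives 8 > 0. Violating.
Others bid (6, 6, 10): truth gives 0; no alternative beats it.
Others bid (6, 6, 18): truth gives 0; no alternative beats it.
(Checking all 125 profiles: 1 has a profitable deviation, 124 do not.)

1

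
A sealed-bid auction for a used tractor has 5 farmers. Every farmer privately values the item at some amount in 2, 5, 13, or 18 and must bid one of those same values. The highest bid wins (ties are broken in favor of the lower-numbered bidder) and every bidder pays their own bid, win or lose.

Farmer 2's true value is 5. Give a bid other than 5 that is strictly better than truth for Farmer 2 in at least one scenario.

Suppose Farmer 1 bids 2, Farmer 3 bids 2, Farmer 4 bids 2 and Farmer 5 bids 13.
Bid 5: loses but pays 5, utility -5.
Bid 2: loses but pays 2, utility -2.
So bidding 2 beats truth here (-2 > -5).

2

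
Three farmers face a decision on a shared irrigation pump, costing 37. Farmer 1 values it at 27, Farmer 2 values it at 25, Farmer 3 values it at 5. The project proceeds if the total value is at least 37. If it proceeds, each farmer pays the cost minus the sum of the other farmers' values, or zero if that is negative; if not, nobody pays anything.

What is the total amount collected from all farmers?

Total value 57 ≥ cost 37, so it is built.
Farmer 1: others sum to 30; max(0, 37 - 30) = 7.
Farmer 2: others sum to 32; max(0, 37 - 32) = 5.
Farmer 3: others sum to 52; max(0, 37 - 52) = 0.
Total collected = 7 + 5 + 0 = 12.

12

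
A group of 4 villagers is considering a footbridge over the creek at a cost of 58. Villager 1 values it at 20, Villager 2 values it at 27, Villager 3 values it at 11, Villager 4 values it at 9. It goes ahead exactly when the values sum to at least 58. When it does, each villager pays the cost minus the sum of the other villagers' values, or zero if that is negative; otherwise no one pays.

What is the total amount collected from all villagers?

31

Total value 67 ≥ cost 58, so it is built.
Villager 1: others sum to 47; max(0, 58 - 47) = 11.
Villager 2: others sum to 40; max(0, 58 - 40) = 18.
Villager 3: others sum to 56; max(0, 58 - 56) = 2.
Villager 4: others sum to 58; max(0, 58 - 58) = 0.
Total collected = 11 + 18 + 2 + 0 = 31.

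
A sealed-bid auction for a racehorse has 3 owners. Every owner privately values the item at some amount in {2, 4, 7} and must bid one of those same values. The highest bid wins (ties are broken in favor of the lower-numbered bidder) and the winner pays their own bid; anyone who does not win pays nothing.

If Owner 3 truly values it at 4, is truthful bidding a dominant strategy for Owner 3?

Check each profile of the others' bids and compare truth against every alternative bid.
Others bid (2, 2): truth gives 0, best alternative gives 0.
Others bid (2, 4): truth gives 0, best alternative gives 0.
Others bid (2, 7): truth gives 0, best alternative gives 0.
Others bid (4, 2): truth gives 0, best alternative gives 0.
Others bid (4, 4): truth gives 0, best alternative gives 0.
Others bid (4, 7): truth gives 0, best alternative gives 0.
(Remaining 3 profiles checked similarly; truth is weakly best in each.)
In every case the truthful bid is at least as good as any alternative, so it is a dominant strategy.

Yes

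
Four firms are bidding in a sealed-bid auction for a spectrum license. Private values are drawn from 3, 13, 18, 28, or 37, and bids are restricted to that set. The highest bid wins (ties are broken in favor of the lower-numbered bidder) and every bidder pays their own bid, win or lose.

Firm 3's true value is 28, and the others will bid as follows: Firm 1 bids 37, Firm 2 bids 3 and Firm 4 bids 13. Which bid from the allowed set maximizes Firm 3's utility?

Bid 3: loses but pays 3, utility -3.
Bid 13: loses but pays 13, utility -13.
Bid 18: loses but pays 18, utility -18.
Bid 28: loses but pays 28, utility -28.
Bid 37: loses but pays 37, utility -37.
The best choice is 3 with utility -3.

3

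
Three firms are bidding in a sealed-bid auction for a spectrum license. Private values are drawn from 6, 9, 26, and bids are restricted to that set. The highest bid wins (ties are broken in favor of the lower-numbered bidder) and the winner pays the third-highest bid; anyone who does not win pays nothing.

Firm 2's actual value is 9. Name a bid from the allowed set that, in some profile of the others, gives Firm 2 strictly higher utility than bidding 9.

Suppose Firm 1 bids 6 and Firm 3 bids 26.
Bid 9: loses, pays 0, utility 0.
Bid 26: wins, pays 6, utility 9 - 6 = 3.
So bidding 26 beats truth here (3 > 0).

26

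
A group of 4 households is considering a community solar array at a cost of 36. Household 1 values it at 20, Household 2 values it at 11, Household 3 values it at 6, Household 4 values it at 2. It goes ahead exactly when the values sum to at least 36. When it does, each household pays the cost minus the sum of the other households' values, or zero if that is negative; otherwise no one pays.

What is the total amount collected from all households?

Total value 39 ≥ cost 36, so it is built.
Household 1: others sum to 19; max(0, 36 - 19) = 17.
Household 2: others sum to 28; max(0, 36 - 28) = 8.
Household 3: others sum to 33; max(0, 36 - 33) = 3.
Household 4: others sum to 37; max(0, 36 - 37) = 0.
Total collected = 17 + 8 + 3 + 0 = 28.

28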